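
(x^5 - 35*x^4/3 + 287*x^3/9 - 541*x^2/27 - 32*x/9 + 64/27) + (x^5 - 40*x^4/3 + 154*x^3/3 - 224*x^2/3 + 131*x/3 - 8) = 2*x^5 - 25*x^4 + 749*x^3/9 - 2557*x^2/27 + 361*x/9 - 152/27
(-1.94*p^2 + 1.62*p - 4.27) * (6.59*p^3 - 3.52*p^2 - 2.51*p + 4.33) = -12.7846*p^5 + 17.5046*p^4 - 28.9723*p^3 + 2.564*p^2 + 17.7323*p - 18.4891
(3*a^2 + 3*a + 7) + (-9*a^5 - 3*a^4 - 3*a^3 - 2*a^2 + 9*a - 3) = -9*a^5 - 3*a^4 - 3*a^3 + a^2 + 12*a + 4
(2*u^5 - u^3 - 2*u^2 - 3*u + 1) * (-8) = -16*u^5 + 8*u^3 + 16*u^2 + 24*u - 8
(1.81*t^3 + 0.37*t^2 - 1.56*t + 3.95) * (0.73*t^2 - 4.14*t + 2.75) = 1.3213*t^5 - 7.2233*t^4 + 2.3069*t^3 + 10.3594*t^2 - 20.643*t + 10.8625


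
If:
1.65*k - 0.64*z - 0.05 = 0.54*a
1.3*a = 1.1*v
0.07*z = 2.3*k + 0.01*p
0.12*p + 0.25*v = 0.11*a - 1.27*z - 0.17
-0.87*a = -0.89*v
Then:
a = 0.00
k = 0.00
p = -0.60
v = 0.00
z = -0.08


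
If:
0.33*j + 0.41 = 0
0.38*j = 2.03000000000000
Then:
No Solution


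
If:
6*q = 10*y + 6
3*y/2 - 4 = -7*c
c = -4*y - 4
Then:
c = 44/53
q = -161/159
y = -64/53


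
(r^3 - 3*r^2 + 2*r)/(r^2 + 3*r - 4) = r*(r - 2)/(r + 4)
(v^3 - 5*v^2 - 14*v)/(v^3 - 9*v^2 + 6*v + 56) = v/(v - 4)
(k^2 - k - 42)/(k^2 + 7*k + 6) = (k - 7)/(k + 1)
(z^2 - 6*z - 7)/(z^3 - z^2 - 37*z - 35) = 1/(z + 5)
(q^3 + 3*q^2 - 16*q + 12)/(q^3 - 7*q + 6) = (q + 6)/(q + 3)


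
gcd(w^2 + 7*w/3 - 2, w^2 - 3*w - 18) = w + 3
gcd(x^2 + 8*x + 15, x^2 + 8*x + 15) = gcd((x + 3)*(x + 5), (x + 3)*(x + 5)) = x^2 + 8*x + 15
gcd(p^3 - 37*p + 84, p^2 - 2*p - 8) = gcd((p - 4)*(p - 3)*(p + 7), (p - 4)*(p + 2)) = p - 4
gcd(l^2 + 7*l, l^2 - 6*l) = l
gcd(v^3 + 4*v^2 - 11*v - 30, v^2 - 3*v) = v - 3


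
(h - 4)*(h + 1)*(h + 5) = h^3 + 2*h^2 - 19*h - 20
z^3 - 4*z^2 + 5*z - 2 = (z - 2)*(z - 1)^2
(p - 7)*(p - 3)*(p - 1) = p^3 - 11*p^2 + 31*p - 21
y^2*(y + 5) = y^3 + 5*y^2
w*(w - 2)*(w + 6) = w^3 + 4*w^2 - 12*w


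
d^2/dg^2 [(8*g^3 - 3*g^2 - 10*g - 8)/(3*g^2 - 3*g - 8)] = 6*(49*g^3 + 48*g^2 + 344*g - 72)/(27*g^6 - 81*g^5 - 135*g^4 + 405*g^3 + 360*g^2 - 576*g - 512)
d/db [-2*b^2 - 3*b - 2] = -4*b - 3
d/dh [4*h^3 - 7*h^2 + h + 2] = 12*h^2 - 14*h + 1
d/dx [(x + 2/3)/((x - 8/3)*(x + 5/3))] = 9*(-9*x^2 - 12*x - 34)/(81*x^4 - 162*x^3 - 639*x^2 + 720*x + 1600)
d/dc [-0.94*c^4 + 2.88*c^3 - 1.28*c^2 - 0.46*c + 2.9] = -3.76*c^3 + 8.64*c^2 - 2.56*c - 0.46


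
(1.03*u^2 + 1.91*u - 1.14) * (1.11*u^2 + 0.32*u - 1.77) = 1.1433*u^4 + 2.4497*u^3 - 2.4773*u^2 - 3.7455*u + 2.0178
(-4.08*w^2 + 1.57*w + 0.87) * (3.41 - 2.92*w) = 11.9136*w^3 - 18.4972*w^2 + 2.8133*w + 2.9667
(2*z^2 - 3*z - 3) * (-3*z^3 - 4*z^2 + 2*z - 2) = -6*z^5 + z^4 + 25*z^3 + 2*z^2 + 6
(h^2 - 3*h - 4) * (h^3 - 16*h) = h^5 - 3*h^4 - 20*h^3 + 48*h^2 + 64*h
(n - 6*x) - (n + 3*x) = -9*x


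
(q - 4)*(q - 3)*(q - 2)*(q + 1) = q^4 - 8*q^3 + 17*q^2 + 2*q - 24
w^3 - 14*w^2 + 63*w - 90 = (w - 6)*(w - 5)*(w - 3)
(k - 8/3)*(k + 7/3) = k^2 - k/3 - 56/9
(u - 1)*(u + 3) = u^2 + 2*u - 3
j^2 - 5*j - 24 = (j - 8)*(j + 3)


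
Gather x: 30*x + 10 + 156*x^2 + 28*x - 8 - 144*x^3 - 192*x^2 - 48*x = -144*x^3 - 36*x^2 + 10*x + 2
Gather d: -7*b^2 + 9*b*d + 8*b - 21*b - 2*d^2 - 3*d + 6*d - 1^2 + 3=-7*b^2 - 13*b - 2*d^2 + d*(9*b + 3) + 2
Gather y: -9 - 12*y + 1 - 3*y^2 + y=-3*y^2 - 11*y - 8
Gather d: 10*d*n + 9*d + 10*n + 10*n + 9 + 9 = d*(10*n + 9) + 20*n + 18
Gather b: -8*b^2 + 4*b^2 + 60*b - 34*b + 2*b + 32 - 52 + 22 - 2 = -4*b^2 + 28*b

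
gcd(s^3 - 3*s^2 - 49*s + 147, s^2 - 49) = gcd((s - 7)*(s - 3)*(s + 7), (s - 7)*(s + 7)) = s^2 - 49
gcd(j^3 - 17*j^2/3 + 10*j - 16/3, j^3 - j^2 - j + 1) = j - 1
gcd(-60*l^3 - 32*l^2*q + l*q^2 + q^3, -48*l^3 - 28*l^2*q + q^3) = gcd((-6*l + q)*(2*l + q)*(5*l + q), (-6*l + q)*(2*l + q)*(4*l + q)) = -12*l^2 - 4*l*q + q^2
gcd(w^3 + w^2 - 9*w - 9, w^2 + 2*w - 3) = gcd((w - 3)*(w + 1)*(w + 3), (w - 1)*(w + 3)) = w + 3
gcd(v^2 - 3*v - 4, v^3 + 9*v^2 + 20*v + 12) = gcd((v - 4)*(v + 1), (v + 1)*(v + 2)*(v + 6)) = v + 1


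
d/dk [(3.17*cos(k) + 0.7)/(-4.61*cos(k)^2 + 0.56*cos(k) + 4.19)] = (14.6137*sin(k)^2 - 6.454*cos(k) - 27.504)*sin(k)/(-4.61*cos(k)^2 + 0.56*cos(k) + 4.19)^2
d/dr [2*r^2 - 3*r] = 4*r - 3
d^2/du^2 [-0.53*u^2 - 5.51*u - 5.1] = -1.06000000000000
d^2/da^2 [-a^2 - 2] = -2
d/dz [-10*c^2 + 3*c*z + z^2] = 3*c + 2*z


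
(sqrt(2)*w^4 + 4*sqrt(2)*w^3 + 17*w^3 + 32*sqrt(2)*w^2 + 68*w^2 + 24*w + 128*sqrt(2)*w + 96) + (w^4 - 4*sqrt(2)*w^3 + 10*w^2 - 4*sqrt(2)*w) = w^4 + sqrt(2)*w^4 + 17*w^3 + 32*sqrt(2)*w^2 + 78*w^2 + 24*w + 124*sqrt(2)*w + 96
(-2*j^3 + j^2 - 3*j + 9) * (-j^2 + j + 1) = 2*j^5 - 3*j^4 + 2*j^3 - 11*j^2 + 6*j + 9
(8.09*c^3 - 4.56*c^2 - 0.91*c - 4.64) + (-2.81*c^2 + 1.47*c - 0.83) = 8.09*c^3 - 7.37*c^2 + 0.56*c - 5.47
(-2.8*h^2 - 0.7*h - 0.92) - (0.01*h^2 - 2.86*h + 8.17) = -2.81*h^2 + 2.16*h - 9.09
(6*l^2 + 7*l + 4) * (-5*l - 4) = -30*l^3 - 59*l^2 - 48*l - 16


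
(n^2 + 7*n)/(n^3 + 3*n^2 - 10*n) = (n + 7)/(n^2 + 3*n - 10)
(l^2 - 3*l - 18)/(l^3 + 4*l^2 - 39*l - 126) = 1/(l + 7)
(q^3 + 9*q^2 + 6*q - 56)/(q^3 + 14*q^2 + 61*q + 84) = (q - 2)/(q + 3)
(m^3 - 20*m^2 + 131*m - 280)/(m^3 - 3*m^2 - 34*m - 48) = (m^2 - 12*m + 35)/(m^2 + 5*m + 6)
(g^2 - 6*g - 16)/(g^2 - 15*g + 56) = (g + 2)/(g - 7)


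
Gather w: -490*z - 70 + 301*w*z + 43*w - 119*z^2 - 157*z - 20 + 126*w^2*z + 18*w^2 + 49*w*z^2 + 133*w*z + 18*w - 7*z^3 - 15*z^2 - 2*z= w^2*(126*z + 18) + w*(49*z^2 + 434*z + 61) - 7*z^3 - 134*z^2 - 649*z - 90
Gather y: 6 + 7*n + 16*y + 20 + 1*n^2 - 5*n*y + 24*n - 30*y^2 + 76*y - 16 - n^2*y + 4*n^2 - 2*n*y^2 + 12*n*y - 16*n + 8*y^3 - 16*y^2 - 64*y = 5*n^2 + 15*n + 8*y^3 + y^2*(-2*n - 46) + y*(-n^2 + 7*n + 28) + 10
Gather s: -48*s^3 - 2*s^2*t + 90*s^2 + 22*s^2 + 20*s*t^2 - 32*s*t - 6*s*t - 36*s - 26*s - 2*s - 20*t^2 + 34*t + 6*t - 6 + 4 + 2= -48*s^3 + s^2*(112 - 2*t) + s*(20*t^2 - 38*t - 64) - 20*t^2 + 40*t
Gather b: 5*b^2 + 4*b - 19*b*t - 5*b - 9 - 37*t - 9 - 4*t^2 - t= 5*b^2 + b*(-19*t - 1) - 4*t^2 - 38*t - 18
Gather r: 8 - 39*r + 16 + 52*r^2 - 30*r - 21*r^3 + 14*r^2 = -21*r^3 + 66*r^2 - 69*r + 24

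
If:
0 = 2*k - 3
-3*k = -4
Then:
No Solution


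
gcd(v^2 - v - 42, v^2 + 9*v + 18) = v + 6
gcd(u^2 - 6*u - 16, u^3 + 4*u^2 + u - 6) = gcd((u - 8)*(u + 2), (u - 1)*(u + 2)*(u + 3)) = u + 2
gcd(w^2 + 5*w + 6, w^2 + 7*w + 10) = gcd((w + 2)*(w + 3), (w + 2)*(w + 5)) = w + 2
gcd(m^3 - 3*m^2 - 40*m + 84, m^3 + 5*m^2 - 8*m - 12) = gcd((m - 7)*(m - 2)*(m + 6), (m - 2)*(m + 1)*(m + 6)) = m^2 + 4*m - 12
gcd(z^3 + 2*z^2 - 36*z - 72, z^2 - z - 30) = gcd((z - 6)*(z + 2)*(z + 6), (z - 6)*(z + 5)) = z - 6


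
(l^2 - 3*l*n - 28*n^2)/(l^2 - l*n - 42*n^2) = (l + 4*n)/(l + 6*n)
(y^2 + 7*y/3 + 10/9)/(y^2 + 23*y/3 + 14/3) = (y + 5/3)/(y + 7)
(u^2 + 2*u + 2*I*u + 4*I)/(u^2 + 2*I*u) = (u + 2)/u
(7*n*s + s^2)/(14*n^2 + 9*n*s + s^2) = s/(2*n + s)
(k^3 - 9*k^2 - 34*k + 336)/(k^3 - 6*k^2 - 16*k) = (k^2 - k - 42)/(k*(k + 2))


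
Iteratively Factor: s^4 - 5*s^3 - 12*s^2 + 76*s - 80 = (s + 4)*(s^3 - 9*s^2 + 24*s - 20) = (s - 2)*(s + 4)*(s^2 - 7*s + 10) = (s - 5)*(s - 2)*(s + 4)*(s - 2)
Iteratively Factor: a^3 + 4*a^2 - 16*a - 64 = (a + 4)*(a^2 - 16) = (a + 4)^2*(a - 4)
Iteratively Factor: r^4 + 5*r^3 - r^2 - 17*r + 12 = (r - 1)*(r^3 + 6*r^2 + 5*r - 12) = (r - 1)^2*(r^2 + 7*r + 12) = (r - 1)^2*(r + 3)*(r + 4)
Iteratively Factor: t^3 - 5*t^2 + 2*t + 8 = (t + 1)*(t^2 - 6*t + 8) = (t - 4)*(t + 1)*(t - 2)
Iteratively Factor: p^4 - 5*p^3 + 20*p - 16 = (p + 2)*(p^3 - 7*p^2 + 14*p - 8) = (p - 2)*(p + 2)*(p^2 - 5*p + 4) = (p - 2)*(p - 1)*(p + 2)*(p - 4)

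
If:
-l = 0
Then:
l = 0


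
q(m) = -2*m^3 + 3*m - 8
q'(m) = 3 - 6*m^2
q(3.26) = -67.51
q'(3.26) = -60.77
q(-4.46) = 156.05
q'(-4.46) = -116.35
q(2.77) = -42.20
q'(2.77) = -43.04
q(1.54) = -10.68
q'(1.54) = -11.23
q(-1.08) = -8.72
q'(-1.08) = -4.00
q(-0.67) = -9.41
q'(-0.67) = 0.31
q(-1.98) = 1.58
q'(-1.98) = -20.52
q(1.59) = -11.27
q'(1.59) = -12.17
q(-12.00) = 3412.00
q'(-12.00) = -861.00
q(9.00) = -1439.00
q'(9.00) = -483.00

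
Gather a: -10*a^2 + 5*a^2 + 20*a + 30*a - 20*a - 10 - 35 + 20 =-5*a^2 + 30*a - 25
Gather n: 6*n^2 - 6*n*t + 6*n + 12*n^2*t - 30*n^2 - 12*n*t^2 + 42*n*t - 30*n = n^2*(12*t - 24) + n*(-12*t^2 + 36*t - 24)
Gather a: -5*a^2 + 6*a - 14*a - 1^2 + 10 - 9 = -5*a^2 - 8*a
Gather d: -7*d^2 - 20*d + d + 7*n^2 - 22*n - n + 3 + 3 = -7*d^2 - 19*d + 7*n^2 - 23*n + 6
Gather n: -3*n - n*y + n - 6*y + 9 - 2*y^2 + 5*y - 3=n*(-y - 2) - 2*y^2 - y + 6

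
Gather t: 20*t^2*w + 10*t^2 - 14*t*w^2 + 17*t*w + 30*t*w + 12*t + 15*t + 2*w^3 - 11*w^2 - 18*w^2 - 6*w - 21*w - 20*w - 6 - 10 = t^2*(20*w + 10) + t*(-14*w^2 + 47*w + 27) + 2*w^3 - 29*w^2 - 47*w - 16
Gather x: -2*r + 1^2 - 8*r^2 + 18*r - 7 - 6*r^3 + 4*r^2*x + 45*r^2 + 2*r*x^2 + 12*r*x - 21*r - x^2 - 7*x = -6*r^3 + 37*r^2 - 5*r + x^2*(2*r - 1) + x*(4*r^2 + 12*r - 7) - 6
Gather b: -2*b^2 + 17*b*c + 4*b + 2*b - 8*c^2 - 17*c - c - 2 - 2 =-2*b^2 + b*(17*c + 6) - 8*c^2 - 18*c - 4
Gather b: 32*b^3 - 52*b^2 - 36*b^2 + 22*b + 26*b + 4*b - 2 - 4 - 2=32*b^3 - 88*b^2 + 52*b - 8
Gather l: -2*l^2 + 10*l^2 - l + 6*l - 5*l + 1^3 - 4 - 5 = 8*l^2 - 8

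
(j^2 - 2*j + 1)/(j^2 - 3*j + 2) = (j - 1)/(j - 2)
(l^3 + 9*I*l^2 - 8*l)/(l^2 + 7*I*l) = (l^2 + 9*I*l - 8)/(l + 7*I)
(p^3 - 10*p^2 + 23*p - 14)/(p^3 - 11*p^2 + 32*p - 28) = (p - 1)/(p - 2)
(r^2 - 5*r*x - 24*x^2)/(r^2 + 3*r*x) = (r - 8*x)/r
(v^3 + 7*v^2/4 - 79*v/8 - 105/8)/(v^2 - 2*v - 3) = (8*v^2 + 38*v + 35)/(8*(v + 1))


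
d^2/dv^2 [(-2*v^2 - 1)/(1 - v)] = 6/(v^3 - 3*v^2 + 3*v - 1)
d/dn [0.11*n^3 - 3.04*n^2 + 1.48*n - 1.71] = 0.33*n^2 - 6.08*n + 1.48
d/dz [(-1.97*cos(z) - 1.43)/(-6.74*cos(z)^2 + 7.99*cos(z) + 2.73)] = (13.2778*cos(z)^2 + 19.2764*cos(z) - 6.0476)*sin(z)/(45.4276*cos(z)^4 - 107.7052*cos(z)^3 + 27.0397*cos(z)^2 + 43.6254*cos(z) + 7.4529)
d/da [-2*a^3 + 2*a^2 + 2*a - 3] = -6*a^2 + 4*a + 2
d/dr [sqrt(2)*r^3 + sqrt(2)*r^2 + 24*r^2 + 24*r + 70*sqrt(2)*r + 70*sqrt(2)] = 3*sqrt(2)*r^2 + 2*sqrt(2)*r + 48*r + 24 + 70*sqrt(2)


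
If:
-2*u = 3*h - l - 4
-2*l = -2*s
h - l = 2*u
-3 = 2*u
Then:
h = 5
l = 8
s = 8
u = -3/2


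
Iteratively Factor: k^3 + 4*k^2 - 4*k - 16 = (k + 4)*(k^2 - 4) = (k + 2)*(k + 4)*(k - 2)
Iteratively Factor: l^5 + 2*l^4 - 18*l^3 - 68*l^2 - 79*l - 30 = (l + 2)*(l^4 - 18*l^2 - 32*l - 15) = (l + 2)*(l + 3)*(l^3 - 3*l^2 - 9*l - 5) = (l - 5)*(l + 2)*(l + 3)*(l^2 + 2*l + 1) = (l - 5)*(l + 1)*(l + 2)*(l + 3)*(l + 1)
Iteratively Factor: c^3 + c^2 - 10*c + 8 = (c - 2)*(c^2 + 3*c - 4) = (c - 2)*(c + 4)*(c - 1)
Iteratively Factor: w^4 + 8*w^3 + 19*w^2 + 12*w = (w + 4)*(w^3 + 4*w^2 + 3*w) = (w + 1)*(w + 4)*(w^2 + 3*w) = w*(w + 1)*(w + 4)*(w + 3)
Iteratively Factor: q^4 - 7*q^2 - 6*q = (q + 1)*(q^3 - q^2 - 6*q) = (q - 3)*(q + 1)*(q^2 + 2*q) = (q - 3)*(q + 1)*(q + 2)*(q)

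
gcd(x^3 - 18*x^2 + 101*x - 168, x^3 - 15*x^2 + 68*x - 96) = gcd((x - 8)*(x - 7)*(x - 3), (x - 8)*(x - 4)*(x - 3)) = x^2 - 11*x + 24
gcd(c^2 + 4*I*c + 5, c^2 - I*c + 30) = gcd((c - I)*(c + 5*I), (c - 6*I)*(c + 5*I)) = c + 5*I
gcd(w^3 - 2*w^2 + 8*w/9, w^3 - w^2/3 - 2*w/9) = w^2 - 2*w/3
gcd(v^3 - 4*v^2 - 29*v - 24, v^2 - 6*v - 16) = v - 8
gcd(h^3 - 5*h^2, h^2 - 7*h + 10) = h - 5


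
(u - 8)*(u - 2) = u^2 - 10*u + 16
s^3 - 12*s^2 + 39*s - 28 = (s - 7)*(s - 4)*(s - 1)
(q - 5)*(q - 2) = q^2 - 7*q + 10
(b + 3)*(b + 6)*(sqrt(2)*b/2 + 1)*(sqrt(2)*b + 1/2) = b^4 + 5*sqrt(2)*b^3/4 + 9*b^3 + 45*sqrt(2)*b^2/4 + 37*b^2/2 + 9*b/2 + 45*sqrt(2)*b/2 + 9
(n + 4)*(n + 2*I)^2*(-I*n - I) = -I*n^4 + 4*n^3 - 5*I*n^3 + 20*n^2 + 16*n + 20*I*n + 16*I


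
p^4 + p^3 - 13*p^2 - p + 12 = (p - 3)*(p - 1)*(p + 1)*(p + 4)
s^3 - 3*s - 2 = (s - 2)*(s + 1)^2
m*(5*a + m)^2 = 25*a^2*m + 10*a*m^2 + m^3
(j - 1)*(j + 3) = j^2 + 2*j - 3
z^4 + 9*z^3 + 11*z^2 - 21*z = z*(z - 1)*(z + 3)*(z + 7)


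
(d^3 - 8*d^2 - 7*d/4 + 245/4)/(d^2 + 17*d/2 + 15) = (2*d^2 - 21*d + 49)/(2*(d + 6))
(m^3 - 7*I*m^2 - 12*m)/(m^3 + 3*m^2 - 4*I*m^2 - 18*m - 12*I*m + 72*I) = m*(m - 3*I)/(m^2 + 3*m - 18)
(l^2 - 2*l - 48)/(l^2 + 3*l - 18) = (l - 8)/(l - 3)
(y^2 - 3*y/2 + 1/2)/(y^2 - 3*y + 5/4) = 2*(y - 1)/(2*y - 5)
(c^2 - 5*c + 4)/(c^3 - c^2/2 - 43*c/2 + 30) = 2*(c - 1)/(2*c^2 + 7*c - 15)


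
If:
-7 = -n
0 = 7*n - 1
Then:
No Solution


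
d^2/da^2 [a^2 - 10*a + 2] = 2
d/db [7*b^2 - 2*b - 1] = 14*b - 2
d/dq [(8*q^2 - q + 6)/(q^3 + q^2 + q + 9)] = ((16*q - 1)*(q^3 + q^2 + q + 9) - (3*q^2 + 2*q + 1)*(8*q^2 - q + 6))/(q^3 + q^2 + q + 9)^2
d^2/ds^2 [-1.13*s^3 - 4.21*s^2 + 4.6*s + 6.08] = -6.78*s - 8.42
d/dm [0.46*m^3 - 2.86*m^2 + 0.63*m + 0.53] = 1.38*m^2 - 5.72*m + 0.63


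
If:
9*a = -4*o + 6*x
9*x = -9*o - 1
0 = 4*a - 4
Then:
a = 1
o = -29/30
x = 77/90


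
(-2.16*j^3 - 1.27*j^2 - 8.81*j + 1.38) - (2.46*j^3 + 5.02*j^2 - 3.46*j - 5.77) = -4.62*j^3 - 6.29*j^2 - 5.35*j + 7.15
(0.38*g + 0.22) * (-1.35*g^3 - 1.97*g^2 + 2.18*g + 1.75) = -0.513*g^4 - 1.0456*g^3 + 0.395*g^2 + 1.1446*g + 0.385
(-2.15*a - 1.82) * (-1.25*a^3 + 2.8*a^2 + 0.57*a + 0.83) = 2.6875*a^4 - 3.745*a^3 - 6.3215*a^2 - 2.8219*a - 1.5106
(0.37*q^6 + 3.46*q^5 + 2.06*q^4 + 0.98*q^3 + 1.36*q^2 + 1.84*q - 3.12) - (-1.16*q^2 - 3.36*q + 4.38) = 0.37*q^6 + 3.46*q^5 + 2.06*q^4 + 0.98*q^3 + 2.52*q^2 + 5.2*q - 7.5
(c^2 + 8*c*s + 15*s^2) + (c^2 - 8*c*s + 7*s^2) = 2*c^2 + 22*s^2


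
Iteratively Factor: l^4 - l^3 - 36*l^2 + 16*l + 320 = (l - 4)*(l^3 + 3*l^2 - 24*l - 80) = (l - 4)*(l + 4)*(l^2 - l - 20) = (l - 4)*(l + 4)^2*(l - 5)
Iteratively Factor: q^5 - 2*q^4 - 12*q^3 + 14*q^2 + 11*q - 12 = (q - 1)*(q^4 - q^3 - 13*q^2 + q + 12) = (q - 1)*(q + 3)*(q^3 - 4*q^2 - q + 4) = (q - 1)^2*(q + 3)*(q^2 - 3*q - 4) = (q - 1)^2*(q + 1)*(q + 3)*(q - 4)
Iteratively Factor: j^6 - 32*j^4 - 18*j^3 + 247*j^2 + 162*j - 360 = (j - 5)*(j^5 + 5*j^4 - 7*j^3 - 53*j^2 - 18*j + 72) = (j - 5)*(j + 3)*(j^4 + 2*j^3 - 13*j^2 - 14*j + 24) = (j - 5)*(j - 3)*(j + 3)*(j^3 + 5*j^2 + 2*j - 8) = (j - 5)*(j - 3)*(j + 2)*(j + 3)*(j^2 + 3*j - 4) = (j - 5)*(j - 3)*(j - 1)*(j + 2)*(j + 3)*(j + 4)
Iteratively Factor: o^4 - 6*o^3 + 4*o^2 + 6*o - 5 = (o - 5)*(o^3 - o^2 - o + 1) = (o - 5)*(o + 1)*(o^2 - 2*o + 1) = (o - 5)*(o - 1)*(o + 1)*(o - 1)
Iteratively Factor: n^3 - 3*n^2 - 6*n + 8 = (n - 4)*(n^2 + n - 2) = (n - 4)*(n + 2)*(n - 1)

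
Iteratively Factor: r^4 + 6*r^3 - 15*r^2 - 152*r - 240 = (r + 4)*(r^3 + 2*r^2 - 23*r - 60) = (r + 3)*(r + 4)*(r^2 - r - 20) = (r + 3)*(r + 4)^2*(r - 5)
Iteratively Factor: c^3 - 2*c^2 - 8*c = (c + 2)*(c^2 - 4*c) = c*(c + 2)*(c - 4)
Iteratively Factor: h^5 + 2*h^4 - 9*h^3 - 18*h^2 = (h + 3)*(h^4 - h^3 - 6*h^2) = h*(h + 3)*(h^3 - h^2 - 6*h) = h*(h + 2)*(h + 3)*(h^2 - 3*h) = h^2*(h + 2)*(h + 3)*(h - 3)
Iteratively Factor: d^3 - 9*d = (d + 3)*(d^2 - 3*d) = (d - 3)*(d + 3)*(d)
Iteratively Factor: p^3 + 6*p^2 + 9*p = (p + 3)*(p^2 + 3*p) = (p + 3)^2*(p)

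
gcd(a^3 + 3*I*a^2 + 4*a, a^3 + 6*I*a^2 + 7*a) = a^2 - I*a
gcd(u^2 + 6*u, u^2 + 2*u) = u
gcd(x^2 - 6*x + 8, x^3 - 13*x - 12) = x - 4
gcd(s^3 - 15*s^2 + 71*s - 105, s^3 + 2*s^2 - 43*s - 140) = s - 7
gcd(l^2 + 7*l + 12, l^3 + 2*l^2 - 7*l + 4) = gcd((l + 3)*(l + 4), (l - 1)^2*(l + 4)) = l + 4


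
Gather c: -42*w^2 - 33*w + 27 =-42*w^2 - 33*w + 27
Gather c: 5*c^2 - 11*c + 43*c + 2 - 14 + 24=5*c^2 + 32*c + 12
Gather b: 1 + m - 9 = m - 8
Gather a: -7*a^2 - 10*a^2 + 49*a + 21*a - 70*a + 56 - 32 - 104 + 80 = -17*a^2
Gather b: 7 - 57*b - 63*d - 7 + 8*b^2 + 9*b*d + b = 8*b^2 + b*(9*d - 56) - 63*d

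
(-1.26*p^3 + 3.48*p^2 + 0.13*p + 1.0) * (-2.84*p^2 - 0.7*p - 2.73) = 3.5784*p^5 - 9.0012*p^4 + 0.6346*p^3 - 12.4314*p^2 - 1.0549*p - 2.73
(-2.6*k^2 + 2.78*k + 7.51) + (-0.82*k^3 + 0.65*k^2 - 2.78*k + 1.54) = -0.82*k^3 - 1.95*k^2 + 9.05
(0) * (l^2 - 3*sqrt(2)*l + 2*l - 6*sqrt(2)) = 0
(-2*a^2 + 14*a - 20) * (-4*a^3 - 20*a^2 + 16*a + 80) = 8*a^5 - 16*a^4 - 232*a^3 + 464*a^2 + 800*a - 1600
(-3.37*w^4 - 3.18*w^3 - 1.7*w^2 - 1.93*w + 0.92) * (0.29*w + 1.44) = -0.9773*w^5 - 5.775*w^4 - 5.0722*w^3 - 3.0077*w^2 - 2.5124*w + 1.3248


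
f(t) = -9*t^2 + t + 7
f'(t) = 1 - 18*t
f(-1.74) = -21.99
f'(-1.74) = 32.32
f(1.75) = -18.81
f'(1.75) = -30.50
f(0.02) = 7.02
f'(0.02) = 0.64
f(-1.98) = -30.26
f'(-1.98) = 36.64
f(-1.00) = -3.00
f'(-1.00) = 19.00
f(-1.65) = -19.15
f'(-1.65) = 30.70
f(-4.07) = -146.15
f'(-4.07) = 74.26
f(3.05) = -73.67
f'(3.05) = -53.90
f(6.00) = -311.00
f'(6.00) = -107.00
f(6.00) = -311.00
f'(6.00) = -107.00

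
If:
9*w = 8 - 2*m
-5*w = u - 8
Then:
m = 4 - 9*w/2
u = 8 - 5*w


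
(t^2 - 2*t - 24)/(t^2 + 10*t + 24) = (t - 6)/(t + 6)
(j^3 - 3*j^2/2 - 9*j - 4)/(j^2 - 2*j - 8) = j + 1/2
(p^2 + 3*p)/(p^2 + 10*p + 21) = p/(p + 7)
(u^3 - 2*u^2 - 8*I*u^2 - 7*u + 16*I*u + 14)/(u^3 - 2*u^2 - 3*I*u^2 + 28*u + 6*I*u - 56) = (u - I)/(u + 4*I)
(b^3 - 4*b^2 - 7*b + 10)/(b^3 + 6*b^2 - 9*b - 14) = (b^3 - 4*b^2 - 7*b + 10)/(b^3 + 6*b^2 - 9*b - 14)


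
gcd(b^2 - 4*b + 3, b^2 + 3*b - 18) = b - 3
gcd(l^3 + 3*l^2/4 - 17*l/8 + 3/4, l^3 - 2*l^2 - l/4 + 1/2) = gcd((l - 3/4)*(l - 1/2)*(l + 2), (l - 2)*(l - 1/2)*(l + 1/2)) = l - 1/2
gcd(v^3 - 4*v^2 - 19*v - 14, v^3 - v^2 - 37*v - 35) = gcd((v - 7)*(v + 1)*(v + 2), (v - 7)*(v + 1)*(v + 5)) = v^2 - 6*v - 7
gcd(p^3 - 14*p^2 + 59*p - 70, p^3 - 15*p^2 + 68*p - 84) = p^2 - 9*p + 14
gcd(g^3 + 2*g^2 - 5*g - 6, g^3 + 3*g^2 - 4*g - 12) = g^2 + g - 6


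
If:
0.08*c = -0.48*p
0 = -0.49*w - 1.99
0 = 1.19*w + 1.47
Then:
No Solution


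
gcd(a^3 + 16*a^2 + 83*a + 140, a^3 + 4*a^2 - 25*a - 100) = a^2 + 9*a + 20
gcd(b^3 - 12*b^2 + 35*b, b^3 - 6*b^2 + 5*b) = b^2 - 5*b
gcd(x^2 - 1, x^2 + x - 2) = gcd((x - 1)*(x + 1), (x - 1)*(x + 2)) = x - 1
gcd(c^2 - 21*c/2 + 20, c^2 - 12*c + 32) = c - 8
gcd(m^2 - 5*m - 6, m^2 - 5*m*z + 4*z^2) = 1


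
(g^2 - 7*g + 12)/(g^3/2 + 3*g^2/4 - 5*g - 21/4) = 4*(g - 4)/(2*g^2 + 9*g + 7)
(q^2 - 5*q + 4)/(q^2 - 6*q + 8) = (q - 1)/(q - 2)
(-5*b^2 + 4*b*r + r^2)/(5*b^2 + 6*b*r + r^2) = (-b + r)/(b + r)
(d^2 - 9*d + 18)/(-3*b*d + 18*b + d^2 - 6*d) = (3 - d)/(3*b - d)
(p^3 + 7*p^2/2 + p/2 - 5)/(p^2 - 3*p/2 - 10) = (p^2 + p - 2)/(p - 4)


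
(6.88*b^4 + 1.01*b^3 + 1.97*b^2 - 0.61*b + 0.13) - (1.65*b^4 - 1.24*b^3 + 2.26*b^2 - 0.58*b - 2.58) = 5.23*b^4 + 2.25*b^3 - 0.29*b^2 - 0.03*b + 2.71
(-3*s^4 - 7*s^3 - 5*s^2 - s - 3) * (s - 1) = -3*s^5 - 4*s^4 + 2*s^3 + 4*s^2 - 2*s + 3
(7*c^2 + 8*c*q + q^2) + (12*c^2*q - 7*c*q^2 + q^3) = 12*c^2*q + 7*c^2 - 7*c*q^2 + 8*c*q + q^3 + q^2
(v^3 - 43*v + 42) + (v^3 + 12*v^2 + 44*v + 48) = 2*v^3 + 12*v^2 + v + 90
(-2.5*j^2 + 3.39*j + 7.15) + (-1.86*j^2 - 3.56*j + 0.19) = -4.36*j^2 - 0.17*j + 7.34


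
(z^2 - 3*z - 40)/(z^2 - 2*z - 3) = (-z^2 + 3*z + 40)/(-z^2 + 2*z + 3)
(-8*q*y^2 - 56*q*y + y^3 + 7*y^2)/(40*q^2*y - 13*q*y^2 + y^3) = (y + 7)/(-5*q + y)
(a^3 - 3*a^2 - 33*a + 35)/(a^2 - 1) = (a^2 - 2*a - 35)/(a + 1)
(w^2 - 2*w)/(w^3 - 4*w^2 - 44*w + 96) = w/(w^2 - 2*w - 48)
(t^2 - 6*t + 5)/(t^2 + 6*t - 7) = (t - 5)/(t + 7)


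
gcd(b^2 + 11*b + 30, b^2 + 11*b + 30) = b^2 + 11*b + 30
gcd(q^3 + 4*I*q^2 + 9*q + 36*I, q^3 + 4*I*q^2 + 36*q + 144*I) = q + 4*I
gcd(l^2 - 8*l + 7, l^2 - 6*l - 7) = l - 7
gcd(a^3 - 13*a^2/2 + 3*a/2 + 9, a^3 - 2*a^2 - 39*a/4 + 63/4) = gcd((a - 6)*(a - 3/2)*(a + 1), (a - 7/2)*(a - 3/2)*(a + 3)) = a - 3/2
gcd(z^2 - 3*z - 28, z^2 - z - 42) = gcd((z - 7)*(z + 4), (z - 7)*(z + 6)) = z - 7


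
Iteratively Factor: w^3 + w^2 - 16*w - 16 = (w + 4)*(w^2 - 3*w - 4) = (w - 4)*(w + 4)*(w + 1)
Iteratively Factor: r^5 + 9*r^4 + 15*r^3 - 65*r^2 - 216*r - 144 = (r + 3)*(r^4 + 6*r^3 - 3*r^2 - 56*r - 48) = (r + 1)*(r + 3)*(r^3 + 5*r^2 - 8*r - 48) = (r + 1)*(r + 3)*(r + 4)*(r^2 + r - 12) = (r + 1)*(r + 3)*(r + 4)^2*(r - 3)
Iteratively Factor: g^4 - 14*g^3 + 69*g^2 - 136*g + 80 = (g - 1)*(g^3 - 13*g^2 + 56*g - 80) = (g - 5)*(g - 1)*(g^2 - 8*g + 16) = (g - 5)*(g - 4)*(g - 1)*(g - 4)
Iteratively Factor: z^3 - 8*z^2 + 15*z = (z)*(z^2 - 8*z + 15) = z*(z - 5)*(z - 3)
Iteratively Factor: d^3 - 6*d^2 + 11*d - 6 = (d - 2)*(d^2 - 4*d + 3) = (d - 2)*(d - 1)*(d - 3)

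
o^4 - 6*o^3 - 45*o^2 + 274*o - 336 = (o - 8)*(o - 3)*(o - 2)*(o + 7)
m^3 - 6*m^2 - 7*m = m*(m - 7)*(m + 1)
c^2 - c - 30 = (c - 6)*(c + 5)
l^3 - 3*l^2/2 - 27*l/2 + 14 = (l - 4)*(l - 1)*(l + 7/2)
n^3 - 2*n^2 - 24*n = n*(n - 6)*(n + 4)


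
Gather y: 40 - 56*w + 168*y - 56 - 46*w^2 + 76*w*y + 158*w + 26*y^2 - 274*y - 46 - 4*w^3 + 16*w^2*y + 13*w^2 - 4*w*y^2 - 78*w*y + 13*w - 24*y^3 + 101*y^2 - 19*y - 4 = -4*w^3 - 33*w^2 + 115*w - 24*y^3 + y^2*(127 - 4*w) + y*(16*w^2 - 2*w - 125) - 66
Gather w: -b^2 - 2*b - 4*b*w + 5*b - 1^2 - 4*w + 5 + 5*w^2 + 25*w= -b^2 + 3*b + 5*w^2 + w*(21 - 4*b) + 4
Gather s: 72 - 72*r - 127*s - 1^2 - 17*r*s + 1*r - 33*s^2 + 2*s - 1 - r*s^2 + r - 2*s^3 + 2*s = -70*r - 2*s^3 + s^2*(-r - 33) + s*(-17*r - 123) + 70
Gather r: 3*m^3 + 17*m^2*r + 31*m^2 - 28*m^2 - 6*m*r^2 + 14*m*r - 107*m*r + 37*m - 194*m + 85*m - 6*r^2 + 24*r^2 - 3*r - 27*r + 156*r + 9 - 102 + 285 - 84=3*m^3 + 3*m^2 - 72*m + r^2*(18 - 6*m) + r*(17*m^2 - 93*m + 126) + 108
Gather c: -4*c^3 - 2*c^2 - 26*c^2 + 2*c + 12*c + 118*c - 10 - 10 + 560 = -4*c^3 - 28*c^2 + 132*c + 540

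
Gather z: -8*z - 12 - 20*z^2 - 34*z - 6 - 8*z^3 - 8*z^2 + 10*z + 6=-8*z^3 - 28*z^2 - 32*z - 12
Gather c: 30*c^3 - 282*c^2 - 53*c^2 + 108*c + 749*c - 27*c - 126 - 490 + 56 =30*c^3 - 335*c^2 + 830*c - 560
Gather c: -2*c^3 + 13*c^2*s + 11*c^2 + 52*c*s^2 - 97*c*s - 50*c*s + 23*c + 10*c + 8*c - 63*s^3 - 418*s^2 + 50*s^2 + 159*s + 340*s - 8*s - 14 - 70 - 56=-2*c^3 + c^2*(13*s + 11) + c*(52*s^2 - 147*s + 41) - 63*s^3 - 368*s^2 + 491*s - 140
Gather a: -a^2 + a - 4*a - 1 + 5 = -a^2 - 3*a + 4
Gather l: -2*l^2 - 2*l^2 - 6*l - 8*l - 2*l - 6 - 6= -4*l^2 - 16*l - 12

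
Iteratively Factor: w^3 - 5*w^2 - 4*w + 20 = (w - 2)*(w^2 - 3*w - 10) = (w - 5)*(w - 2)*(w + 2)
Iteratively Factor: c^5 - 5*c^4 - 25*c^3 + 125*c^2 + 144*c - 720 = (c - 5)*(c^4 - 25*c^2 + 144) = (c - 5)*(c - 3)*(c^3 + 3*c^2 - 16*c - 48) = (c - 5)*(c - 3)*(c + 4)*(c^2 - c - 12) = (c - 5)*(c - 4)*(c - 3)*(c + 4)*(c + 3)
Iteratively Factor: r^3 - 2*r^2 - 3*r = (r)*(r^2 - 2*r - 3) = r*(r - 3)*(r + 1)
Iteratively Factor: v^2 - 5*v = (v - 5)*(v)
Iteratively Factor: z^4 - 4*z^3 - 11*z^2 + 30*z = (z + 3)*(z^3 - 7*z^2 + 10*z) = (z - 2)*(z + 3)*(z^2 - 5*z) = z*(z - 2)*(z + 3)*(z - 5)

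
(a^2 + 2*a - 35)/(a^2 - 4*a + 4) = (a^2 + 2*a - 35)/(a^2 - 4*a + 4)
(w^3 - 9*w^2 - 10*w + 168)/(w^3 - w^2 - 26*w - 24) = (w - 7)/(w + 1)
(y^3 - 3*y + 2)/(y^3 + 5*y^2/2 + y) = 2*(y^2 - 2*y + 1)/(y*(2*y + 1))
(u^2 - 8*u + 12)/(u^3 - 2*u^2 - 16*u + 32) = (u - 6)/(u^2 - 16)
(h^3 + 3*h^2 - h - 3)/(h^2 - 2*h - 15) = (h^2 - 1)/(h - 5)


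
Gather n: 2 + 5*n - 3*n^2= -3*n^2 + 5*n + 2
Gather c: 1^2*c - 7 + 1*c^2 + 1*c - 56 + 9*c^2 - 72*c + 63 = 10*c^2 - 70*c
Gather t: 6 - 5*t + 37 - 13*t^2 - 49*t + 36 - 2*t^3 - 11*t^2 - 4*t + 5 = -2*t^3 - 24*t^2 - 58*t + 84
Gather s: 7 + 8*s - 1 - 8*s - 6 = 0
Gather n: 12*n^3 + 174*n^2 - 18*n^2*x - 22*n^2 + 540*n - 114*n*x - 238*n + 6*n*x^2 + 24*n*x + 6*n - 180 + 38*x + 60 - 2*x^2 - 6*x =12*n^3 + n^2*(152 - 18*x) + n*(6*x^2 - 90*x + 308) - 2*x^2 + 32*x - 120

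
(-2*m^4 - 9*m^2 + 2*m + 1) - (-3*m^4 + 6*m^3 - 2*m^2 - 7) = m^4 - 6*m^3 - 7*m^2 + 2*m + 8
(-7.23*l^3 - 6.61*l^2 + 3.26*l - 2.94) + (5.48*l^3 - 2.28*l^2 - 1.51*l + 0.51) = -1.75*l^3 - 8.89*l^2 + 1.75*l - 2.43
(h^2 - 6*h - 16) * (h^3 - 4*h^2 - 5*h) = h^5 - 10*h^4 + 3*h^3 + 94*h^2 + 80*h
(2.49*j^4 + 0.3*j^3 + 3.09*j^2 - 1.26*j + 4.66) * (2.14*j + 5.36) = 5.3286*j^5 + 13.9884*j^4 + 8.2206*j^3 + 13.866*j^2 + 3.2188*j + 24.9776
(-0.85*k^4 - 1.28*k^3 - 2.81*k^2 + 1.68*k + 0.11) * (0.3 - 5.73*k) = 4.8705*k^5 + 7.0794*k^4 + 15.7173*k^3 - 10.4694*k^2 - 0.1263*k + 0.033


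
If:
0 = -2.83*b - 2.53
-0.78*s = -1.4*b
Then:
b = -0.89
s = -1.60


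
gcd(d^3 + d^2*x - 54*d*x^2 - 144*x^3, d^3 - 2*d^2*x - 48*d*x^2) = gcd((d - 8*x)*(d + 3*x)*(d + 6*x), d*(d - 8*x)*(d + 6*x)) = -d^2 + 2*d*x + 48*x^2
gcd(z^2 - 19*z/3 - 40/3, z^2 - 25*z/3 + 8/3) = z - 8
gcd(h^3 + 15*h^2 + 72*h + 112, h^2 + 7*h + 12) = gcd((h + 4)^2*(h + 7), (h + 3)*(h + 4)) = h + 4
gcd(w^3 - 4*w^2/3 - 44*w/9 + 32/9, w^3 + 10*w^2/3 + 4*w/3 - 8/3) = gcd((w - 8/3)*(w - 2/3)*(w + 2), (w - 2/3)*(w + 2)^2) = w^2 + 4*w/3 - 4/3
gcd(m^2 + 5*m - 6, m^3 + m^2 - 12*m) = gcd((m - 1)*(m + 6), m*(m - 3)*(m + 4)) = 1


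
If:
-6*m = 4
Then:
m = -2/3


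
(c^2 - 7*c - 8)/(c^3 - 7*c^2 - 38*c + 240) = (c + 1)/(c^2 + c - 30)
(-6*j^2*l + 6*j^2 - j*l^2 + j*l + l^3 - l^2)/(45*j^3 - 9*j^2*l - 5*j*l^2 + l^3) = (-2*j*l + 2*j - l^2 + l)/(15*j^2 + 2*j*l - l^2)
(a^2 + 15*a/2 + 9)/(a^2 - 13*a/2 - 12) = (a + 6)/(a - 8)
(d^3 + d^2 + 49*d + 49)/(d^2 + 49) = d + 1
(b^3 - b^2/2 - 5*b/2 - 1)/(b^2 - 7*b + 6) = (2*b^3 - b^2 - 5*b - 2)/(2*(b^2 - 7*b + 6))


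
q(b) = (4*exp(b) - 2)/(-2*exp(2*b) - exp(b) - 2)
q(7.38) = -0.00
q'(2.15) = 0.18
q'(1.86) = 0.21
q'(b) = (4*exp(b) - 2)*(4*exp(2*b) + exp(b))/(-2*exp(2*b) - exp(b) - 2)^2 + 4*exp(b)/(-2*exp(2*b) - exp(b) - 2) = 2*((2*exp(b) - 1)*(4*exp(b) + 1) - 4*exp(2*b) - 2*exp(b) - 4)*exp(b)/(2*exp(2*b) + exp(b) + 2)^2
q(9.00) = 0.00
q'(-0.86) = -0.65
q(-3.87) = 0.95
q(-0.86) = 0.11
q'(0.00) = -0.40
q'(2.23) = 0.17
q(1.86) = -0.26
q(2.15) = -0.20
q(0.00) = -0.40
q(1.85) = -0.26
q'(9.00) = 0.00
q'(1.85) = 0.21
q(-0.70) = 0.00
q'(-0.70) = -0.67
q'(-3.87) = -0.05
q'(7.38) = 0.00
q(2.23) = -0.19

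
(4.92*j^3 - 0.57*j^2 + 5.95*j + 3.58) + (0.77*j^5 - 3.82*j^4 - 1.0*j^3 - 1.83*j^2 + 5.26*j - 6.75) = 0.77*j^5 - 3.82*j^4 + 3.92*j^3 - 2.4*j^2 + 11.21*j - 3.17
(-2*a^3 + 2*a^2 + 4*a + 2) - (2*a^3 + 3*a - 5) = -4*a^3 + 2*a^2 + a + 7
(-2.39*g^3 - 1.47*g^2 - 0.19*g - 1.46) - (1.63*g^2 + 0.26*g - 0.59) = -2.39*g^3 - 3.1*g^2 - 0.45*g - 0.87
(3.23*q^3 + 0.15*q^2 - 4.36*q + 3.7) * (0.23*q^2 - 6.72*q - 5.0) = 0.7429*q^5 - 21.6711*q^4 - 18.1608*q^3 + 29.4002*q^2 - 3.064*q - 18.5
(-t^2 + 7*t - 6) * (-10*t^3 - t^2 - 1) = 10*t^5 - 69*t^4 + 53*t^3 + 7*t^2 - 7*t + 6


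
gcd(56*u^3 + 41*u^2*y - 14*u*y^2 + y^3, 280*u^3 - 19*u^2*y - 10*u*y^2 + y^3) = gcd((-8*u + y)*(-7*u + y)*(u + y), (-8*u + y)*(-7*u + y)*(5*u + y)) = 56*u^2 - 15*u*y + y^2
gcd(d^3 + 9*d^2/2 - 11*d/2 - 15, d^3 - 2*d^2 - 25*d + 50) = d^2 + 3*d - 10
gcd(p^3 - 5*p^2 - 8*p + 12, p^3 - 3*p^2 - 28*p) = 1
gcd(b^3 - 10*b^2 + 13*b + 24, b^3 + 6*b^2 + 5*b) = b + 1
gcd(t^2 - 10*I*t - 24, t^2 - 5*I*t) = 1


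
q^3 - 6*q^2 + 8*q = q*(q - 4)*(q - 2)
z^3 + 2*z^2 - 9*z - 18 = (z - 3)*(z + 2)*(z + 3)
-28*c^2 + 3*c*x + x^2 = (-4*c + x)*(7*c + x)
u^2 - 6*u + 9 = (u - 3)^2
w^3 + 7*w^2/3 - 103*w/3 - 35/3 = (w - 5)*(w + 1/3)*(w + 7)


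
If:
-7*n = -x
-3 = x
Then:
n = -3/7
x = -3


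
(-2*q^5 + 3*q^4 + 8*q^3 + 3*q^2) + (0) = -2*q^5 + 3*q^4 + 8*q^3 + 3*q^2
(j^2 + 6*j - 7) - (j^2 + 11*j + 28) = -5*j - 35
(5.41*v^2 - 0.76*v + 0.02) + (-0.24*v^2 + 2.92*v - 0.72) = 5.17*v^2 + 2.16*v - 0.7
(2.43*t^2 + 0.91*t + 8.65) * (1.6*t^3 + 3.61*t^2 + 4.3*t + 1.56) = 3.888*t^5 + 10.2283*t^4 + 27.5741*t^3 + 38.9303*t^2 + 38.6146*t + 13.494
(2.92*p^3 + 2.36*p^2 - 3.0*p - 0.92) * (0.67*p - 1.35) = 1.9564*p^4 - 2.3608*p^3 - 5.196*p^2 + 3.4336*p + 1.242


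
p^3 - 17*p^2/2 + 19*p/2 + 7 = (p - 7)*(p - 2)*(p + 1/2)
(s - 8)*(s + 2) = s^2 - 6*s - 16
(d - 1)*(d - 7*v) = d^2 - 7*d*v - d + 7*v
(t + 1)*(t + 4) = t^2 + 5*t + 4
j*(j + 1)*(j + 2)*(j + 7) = j^4 + 10*j^3 + 23*j^2 + 14*j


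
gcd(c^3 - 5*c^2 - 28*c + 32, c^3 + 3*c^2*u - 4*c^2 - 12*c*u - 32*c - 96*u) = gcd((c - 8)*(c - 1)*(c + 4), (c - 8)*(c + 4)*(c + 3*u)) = c^2 - 4*c - 32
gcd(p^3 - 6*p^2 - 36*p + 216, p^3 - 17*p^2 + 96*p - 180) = p^2 - 12*p + 36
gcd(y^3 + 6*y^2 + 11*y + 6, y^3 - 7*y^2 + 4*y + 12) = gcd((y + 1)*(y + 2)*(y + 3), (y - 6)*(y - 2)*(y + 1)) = y + 1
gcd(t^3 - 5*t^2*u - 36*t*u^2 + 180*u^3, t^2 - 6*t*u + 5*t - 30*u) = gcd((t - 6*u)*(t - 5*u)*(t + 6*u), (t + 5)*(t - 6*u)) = t - 6*u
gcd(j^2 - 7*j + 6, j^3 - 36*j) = j - 6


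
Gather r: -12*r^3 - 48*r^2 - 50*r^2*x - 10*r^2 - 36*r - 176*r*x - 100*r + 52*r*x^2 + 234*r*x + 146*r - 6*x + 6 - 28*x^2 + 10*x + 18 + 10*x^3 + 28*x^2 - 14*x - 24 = -12*r^3 + r^2*(-50*x - 58) + r*(52*x^2 + 58*x + 10) + 10*x^3 - 10*x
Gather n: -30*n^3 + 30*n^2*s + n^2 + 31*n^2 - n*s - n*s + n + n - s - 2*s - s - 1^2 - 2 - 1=-30*n^3 + n^2*(30*s + 32) + n*(2 - 2*s) - 4*s - 4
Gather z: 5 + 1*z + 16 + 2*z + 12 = 3*z + 33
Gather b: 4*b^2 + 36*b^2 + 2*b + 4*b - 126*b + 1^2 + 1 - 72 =40*b^2 - 120*b - 70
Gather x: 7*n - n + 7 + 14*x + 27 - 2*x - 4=6*n + 12*x + 30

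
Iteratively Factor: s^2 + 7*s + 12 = (s + 4)*(s + 3)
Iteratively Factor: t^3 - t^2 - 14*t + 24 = (t - 2)*(t^2 + t - 12) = (t - 2)*(t + 4)*(t - 3)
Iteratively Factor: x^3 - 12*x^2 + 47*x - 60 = (x - 5)*(x^2 - 7*x + 12) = (x - 5)*(x - 4)*(x - 3)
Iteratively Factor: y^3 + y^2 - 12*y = (y + 4)*(y^2 - 3*y) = (y - 3)*(y + 4)*(y)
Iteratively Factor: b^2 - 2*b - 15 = (b + 3)*(b - 5)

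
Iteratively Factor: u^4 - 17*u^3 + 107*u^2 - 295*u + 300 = (u - 3)*(u^3 - 14*u^2 + 65*u - 100) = (u - 5)*(u - 3)*(u^2 - 9*u + 20) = (u - 5)^2*(u - 3)*(u - 4)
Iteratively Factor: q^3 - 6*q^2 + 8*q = (q - 4)*(q^2 - 2*q) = q*(q - 4)*(q - 2)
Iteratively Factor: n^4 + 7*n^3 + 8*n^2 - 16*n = (n + 4)*(n^3 + 3*n^2 - 4*n) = (n + 4)^2*(n^2 - n) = (n - 1)*(n + 4)^2*(n)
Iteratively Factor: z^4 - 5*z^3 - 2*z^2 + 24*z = (z - 4)*(z^3 - z^2 - 6*z) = (z - 4)*(z - 3)*(z^2 + 2*z) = (z - 4)*(z - 3)*(z + 2)*(z)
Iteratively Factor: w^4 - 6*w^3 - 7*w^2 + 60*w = (w + 3)*(w^3 - 9*w^2 + 20*w) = (w - 4)*(w + 3)*(w^2 - 5*w) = w*(w - 4)*(w + 3)*(w - 5)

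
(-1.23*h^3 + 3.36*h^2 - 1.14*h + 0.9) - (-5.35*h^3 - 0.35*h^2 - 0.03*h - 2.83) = 4.12*h^3 + 3.71*h^2 - 1.11*h + 3.73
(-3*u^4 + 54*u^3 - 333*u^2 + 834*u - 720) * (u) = -3*u^5 + 54*u^4 - 333*u^3 + 834*u^2 - 720*u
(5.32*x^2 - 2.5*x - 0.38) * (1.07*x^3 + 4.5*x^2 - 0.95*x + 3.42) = 5.6924*x^5 + 21.265*x^4 - 16.7106*x^3 + 18.8594*x^2 - 8.189*x - 1.2996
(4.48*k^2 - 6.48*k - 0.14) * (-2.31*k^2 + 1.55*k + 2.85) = -10.3488*k^4 + 21.9128*k^3 + 3.0474*k^2 - 18.685*k - 0.399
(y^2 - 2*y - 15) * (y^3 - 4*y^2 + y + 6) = y^5 - 6*y^4 - 6*y^3 + 64*y^2 - 27*y - 90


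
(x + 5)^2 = x^2 + 10*x + 25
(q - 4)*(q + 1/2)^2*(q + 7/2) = q^4 + q^3/2 - 57*q^2/4 - 113*q/8 - 7/2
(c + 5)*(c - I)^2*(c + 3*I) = c^4 + 5*c^3 + I*c^3 + 5*c^2 + 5*I*c^2 + 25*c - 3*I*c - 15*I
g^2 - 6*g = g*(g - 6)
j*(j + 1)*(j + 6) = j^3 + 7*j^2 + 6*j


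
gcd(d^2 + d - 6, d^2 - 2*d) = d - 2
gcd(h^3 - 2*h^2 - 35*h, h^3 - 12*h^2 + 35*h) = h^2 - 7*h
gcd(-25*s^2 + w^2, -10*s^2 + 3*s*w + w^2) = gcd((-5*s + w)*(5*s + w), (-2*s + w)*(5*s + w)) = 5*s + w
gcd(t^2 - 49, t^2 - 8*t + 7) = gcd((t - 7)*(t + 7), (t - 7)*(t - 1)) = t - 7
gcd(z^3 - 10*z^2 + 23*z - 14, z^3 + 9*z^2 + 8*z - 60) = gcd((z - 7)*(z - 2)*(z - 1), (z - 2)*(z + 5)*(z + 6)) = z - 2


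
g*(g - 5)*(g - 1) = g^3 - 6*g^2 + 5*g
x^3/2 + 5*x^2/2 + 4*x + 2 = (x/2 + 1)*(x + 1)*(x + 2)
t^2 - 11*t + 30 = (t - 6)*(t - 5)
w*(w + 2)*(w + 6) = w^3 + 8*w^2 + 12*w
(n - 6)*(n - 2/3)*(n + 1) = n^3 - 17*n^2/3 - 8*n/3 + 4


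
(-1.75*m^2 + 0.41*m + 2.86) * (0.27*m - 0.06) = -0.4725*m^3 + 0.2157*m^2 + 0.7476*m - 0.1716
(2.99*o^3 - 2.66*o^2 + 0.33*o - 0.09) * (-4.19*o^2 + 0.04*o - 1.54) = -12.5281*o^5 + 11.265*o^4 - 6.0937*o^3 + 4.4867*o^2 - 0.5118*o + 0.1386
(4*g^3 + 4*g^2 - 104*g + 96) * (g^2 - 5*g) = 4*g^5 - 16*g^4 - 124*g^3 + 616*g^2 - 480*g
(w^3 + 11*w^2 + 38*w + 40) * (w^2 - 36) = w^5 + 11*w^4 + 2*w^3 - 356*w^2 - 1368*w - 1440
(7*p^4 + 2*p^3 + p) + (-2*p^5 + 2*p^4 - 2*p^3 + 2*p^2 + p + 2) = -2*p^5 + 9*p^4 + 2*p^2 + 2*p + 2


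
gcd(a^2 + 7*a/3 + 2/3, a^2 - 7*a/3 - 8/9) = a + 1/3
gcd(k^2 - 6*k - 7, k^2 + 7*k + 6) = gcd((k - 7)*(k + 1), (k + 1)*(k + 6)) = k + 1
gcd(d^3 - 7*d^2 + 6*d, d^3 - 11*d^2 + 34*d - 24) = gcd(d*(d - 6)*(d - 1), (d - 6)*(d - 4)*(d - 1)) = d^2 - 7*d + 6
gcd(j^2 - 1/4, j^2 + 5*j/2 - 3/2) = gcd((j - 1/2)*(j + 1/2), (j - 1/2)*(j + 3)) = j - 1/2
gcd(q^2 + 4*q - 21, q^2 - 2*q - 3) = q - 3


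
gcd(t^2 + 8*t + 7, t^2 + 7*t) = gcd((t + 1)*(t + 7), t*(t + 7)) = t + 7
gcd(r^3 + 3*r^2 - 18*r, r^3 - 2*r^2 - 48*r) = r^2 + 6*r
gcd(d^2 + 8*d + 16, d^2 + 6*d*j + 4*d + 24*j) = d + 4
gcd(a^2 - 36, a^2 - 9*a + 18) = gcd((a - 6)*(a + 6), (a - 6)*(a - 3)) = a - 6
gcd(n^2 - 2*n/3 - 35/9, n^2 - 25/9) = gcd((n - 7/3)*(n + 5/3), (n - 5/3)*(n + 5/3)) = n + 5/3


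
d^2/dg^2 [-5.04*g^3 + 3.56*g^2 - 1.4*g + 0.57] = 7.12 - 30.24*g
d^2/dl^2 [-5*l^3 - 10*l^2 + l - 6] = -30*l - 20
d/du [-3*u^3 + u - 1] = 1 - 9*u^2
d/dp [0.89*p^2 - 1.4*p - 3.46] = 1.78*p - 1.4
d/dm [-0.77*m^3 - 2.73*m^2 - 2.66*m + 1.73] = -2.31*m^2 - 5.46*m - 2.66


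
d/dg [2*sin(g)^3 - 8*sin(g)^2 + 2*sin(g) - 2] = 2*(3*sin(g)^2 - 8*sin(g) + 1)*cos(g)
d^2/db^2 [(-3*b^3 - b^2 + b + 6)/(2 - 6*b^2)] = 17*(-9*b^2 - 1)/(27*b^6 - 27*b^4 + 9*b^2 - 1)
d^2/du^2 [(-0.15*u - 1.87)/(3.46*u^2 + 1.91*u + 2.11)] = (-(0.15*u + 1.87)*(6.92*u + 1.91)*(13.84*u + 3.82) + (3.114*u + 13.5134)*(3.46*u^2 + 1.91*u + 2.11))/(3.46*u^2 + 1.91*u + 2.11)^3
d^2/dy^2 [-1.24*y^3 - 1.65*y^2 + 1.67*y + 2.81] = -7.44*y - 3.3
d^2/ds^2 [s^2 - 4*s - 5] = 2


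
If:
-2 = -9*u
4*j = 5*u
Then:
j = 5/18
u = 2/9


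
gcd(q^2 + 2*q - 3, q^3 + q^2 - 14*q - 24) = q + 3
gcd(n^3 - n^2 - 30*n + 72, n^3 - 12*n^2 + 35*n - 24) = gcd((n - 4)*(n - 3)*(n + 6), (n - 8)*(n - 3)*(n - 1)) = n - 3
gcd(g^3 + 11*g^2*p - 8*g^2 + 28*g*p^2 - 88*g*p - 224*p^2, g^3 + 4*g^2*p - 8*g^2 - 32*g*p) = g^2 + 4*g*p - 8*g - 32*p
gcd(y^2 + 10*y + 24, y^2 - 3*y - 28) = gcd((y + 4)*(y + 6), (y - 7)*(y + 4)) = y + 4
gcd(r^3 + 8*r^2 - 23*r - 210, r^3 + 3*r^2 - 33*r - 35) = r^2 + 2*r - 35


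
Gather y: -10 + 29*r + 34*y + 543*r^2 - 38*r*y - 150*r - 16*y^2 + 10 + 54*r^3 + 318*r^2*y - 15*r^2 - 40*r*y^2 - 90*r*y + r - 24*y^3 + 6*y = 54*r^3 + 528*r^2 - 120*r - 24*y^3 + y^2*(-40*r - 16) + y*(318*r^2 - 128*r + 40)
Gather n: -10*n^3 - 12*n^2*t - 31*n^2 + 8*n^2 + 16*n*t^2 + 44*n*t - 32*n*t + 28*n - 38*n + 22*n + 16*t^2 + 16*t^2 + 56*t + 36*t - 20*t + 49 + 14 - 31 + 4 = -10*n^3 + n^2*(-12*t - 23) + n*(16*t^2 + 12*t + 12) + 32*t^2 + 72*t + 36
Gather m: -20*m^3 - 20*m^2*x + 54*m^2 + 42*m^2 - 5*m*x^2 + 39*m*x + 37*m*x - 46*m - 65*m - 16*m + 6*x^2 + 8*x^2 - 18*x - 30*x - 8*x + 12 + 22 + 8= -20*m^3 + m^2*(96 - 20*x) + m*(-5*x^2 + 76*x - 127) + 14*x^2 - 56*x + 42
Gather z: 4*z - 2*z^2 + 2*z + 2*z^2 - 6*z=0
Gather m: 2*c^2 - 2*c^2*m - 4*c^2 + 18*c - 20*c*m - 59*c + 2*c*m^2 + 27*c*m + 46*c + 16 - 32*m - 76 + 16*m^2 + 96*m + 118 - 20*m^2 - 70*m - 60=-2*c^2 + 5*c + m^2*(2*c - 4) + m*(-2*c^2 + 7*c - 6) - 2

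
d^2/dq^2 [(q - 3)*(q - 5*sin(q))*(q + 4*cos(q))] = 5*q^2*sin(q) - 4*q^2*cos(q) - 31*q*sin(q) + 40*q*sin(2*q) - 8*q*cos(q) + 6*q + 14*sin(q) - 120*sin(2*q) + 38*cos(q) - 40*cos(2*q) - 6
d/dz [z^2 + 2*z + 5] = 2*z + 2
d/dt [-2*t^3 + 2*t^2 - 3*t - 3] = -6*t^2 + 4*t - 3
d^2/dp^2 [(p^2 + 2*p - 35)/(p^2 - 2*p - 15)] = 8/(p^3 + 9*p^2 + 27*p + 27)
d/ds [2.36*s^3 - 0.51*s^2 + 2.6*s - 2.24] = 7.08*s^2 - 1.02*s + 2.6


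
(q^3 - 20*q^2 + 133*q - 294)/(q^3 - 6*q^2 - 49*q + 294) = (q - 7)/(q + 7)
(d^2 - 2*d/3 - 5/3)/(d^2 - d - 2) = (d - 5/3)/(d - 2)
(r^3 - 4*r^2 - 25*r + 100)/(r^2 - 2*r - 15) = (r^2 + r - 20)/(r + 3)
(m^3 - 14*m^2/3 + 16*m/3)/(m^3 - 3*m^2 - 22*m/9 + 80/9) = 3*m/(3*m + 5)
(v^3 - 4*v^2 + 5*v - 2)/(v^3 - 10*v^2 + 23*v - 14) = (v - 1)/(v - 7)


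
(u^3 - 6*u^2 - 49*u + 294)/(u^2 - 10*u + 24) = (u^2 - 49)/(u - 4)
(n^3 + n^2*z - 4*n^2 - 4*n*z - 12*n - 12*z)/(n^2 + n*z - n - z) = (n^2 - 4*n - 12)/(n - 1)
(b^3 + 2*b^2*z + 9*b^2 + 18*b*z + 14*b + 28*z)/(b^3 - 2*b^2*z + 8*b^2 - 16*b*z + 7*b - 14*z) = (-b^2 - 2*b*z - 2*b - 4*z)/(-b^2 + 2*b*z - b + 2*z)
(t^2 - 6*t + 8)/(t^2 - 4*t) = (t - 2)/t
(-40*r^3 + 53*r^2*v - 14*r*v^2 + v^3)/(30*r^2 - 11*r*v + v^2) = (-8*r^2 + 9*r*v - v^2)/(6*r - v)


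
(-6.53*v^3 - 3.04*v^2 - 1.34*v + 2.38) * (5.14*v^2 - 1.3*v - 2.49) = -33.5642*v^5 - 7.1366*v^4 + 13.3241*v^3 + 21.5448*v^2 + 0.242600000000001*v - 5.9262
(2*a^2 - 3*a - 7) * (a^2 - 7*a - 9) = 2*a^4 - 17*a^3 - 4*a^2 + 76*a + 63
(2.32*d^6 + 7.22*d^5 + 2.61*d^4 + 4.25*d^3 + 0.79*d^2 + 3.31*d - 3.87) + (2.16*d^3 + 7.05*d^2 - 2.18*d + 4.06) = 2.32*d^6 + 7.22*d^5 + 2.61*d^4 + 6.41*d^3 + 7.84*d^2 + 1.13*d + 0.19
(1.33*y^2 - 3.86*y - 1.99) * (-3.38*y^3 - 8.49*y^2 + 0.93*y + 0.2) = -4.4954*y^5 + 1.7551*y^4 + 40.7345*y^3 + 13.5713*y^2 - 2.6227*y - 0.398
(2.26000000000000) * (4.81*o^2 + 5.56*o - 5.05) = 10.8706*o^2 + 12.5656*o - 11.413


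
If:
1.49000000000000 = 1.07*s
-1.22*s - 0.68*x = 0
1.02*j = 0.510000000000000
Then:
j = 0.50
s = 1.39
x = -2.50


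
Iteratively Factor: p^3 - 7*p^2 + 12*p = (p - 4)*(p^2 - 3*p) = (p - 4)*(p - 3)*(p)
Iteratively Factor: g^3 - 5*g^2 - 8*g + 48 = (g - 4)*(g^2 - g - 12) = (g - 4)*(g + 3)*(g - 4)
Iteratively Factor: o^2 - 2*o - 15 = (o - 5)*(o + 3)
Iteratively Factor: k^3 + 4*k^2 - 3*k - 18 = (k - 2)*(k^2 + 6*k + 9) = (k - 2)*(k + 3)*(k + 3)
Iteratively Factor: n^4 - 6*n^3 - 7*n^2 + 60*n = (n)*(n^3 - 6*n^2 - 7*n + 60) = n*(n - 5)*(n^2 - n - 12) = n*(n - 5)*(n + 3)*(n - 4)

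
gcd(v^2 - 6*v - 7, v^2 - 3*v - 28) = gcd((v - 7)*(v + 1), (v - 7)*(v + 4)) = v - 7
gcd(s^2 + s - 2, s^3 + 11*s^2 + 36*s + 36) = s + 2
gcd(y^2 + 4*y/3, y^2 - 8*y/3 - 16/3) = y + 4/3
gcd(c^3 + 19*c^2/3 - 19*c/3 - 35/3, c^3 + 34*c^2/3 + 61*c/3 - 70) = c^2 + 16*c/3 - 35/3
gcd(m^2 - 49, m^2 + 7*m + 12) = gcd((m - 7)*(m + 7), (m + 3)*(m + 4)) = 1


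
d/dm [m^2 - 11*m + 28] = 2*m - 11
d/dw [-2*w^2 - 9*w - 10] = -4*w - 9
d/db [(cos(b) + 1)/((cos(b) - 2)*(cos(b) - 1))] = (cos(b)^2 + 2*cos(b) - 5)*sin(b)/((cos(b) - 2)^2*(cos(b) - 1)^2)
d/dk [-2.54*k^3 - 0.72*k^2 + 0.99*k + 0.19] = -7.62*k^2 - 1.44*k + 0.99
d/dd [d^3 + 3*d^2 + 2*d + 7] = 3*d^2 + 6*d + 2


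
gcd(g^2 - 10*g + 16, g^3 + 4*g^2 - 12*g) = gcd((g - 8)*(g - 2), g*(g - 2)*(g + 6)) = g - 2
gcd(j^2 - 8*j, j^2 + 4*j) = j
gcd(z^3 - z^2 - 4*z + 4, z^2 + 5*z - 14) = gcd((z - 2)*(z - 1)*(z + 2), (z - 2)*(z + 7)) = z - 2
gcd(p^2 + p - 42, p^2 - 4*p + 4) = 1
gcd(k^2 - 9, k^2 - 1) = 1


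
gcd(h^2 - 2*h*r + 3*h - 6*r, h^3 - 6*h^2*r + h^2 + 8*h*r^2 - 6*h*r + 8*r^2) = -h + 2*r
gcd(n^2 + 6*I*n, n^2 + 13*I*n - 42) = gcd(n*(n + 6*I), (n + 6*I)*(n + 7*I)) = n + 6*I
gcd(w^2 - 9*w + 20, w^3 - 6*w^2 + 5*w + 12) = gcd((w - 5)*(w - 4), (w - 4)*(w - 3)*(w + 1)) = w - 4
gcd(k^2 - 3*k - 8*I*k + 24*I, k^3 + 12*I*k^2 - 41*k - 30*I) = 1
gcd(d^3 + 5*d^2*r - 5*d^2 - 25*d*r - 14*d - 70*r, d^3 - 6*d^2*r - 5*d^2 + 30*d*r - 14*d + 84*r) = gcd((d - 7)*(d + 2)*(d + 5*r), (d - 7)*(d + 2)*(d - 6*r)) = d^2 - 5*d - 14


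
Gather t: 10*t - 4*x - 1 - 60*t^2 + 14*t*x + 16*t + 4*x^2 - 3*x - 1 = -60*t^2 + t*(14*x + 26) + 4*x^2 - 7*x - 2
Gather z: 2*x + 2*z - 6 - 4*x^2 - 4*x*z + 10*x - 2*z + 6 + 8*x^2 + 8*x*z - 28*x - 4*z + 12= 4*x^2 - 16*x + z*(4*x - 4) + 12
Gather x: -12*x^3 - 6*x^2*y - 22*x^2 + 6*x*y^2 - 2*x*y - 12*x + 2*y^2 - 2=-12*x^3 + x^2*(-6*y - 22) + x*(6*y^2 - 2*y - 12) + 2*y^2 - 2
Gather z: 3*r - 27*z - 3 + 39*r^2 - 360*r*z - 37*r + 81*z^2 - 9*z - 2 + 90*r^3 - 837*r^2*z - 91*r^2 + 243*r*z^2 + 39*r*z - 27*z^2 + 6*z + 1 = 90*r^3 - 52*r^2 - 34*r + z^2*(243*r + 54) + z*(-837*r^2 - 321*r - 30) - 4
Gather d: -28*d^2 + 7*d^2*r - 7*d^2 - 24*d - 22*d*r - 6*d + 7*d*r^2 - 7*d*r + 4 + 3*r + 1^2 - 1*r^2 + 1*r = d^2*(7*r - 35) + d*(7*r^2 - 29*r - 30) - r^2 + 4*r + 5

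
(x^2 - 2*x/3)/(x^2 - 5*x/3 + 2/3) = x/(x - 1)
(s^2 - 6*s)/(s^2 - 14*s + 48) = s/(s - 8)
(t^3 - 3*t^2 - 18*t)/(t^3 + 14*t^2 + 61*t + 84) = t*(t - 6)/(t^2 + 11*t + 28)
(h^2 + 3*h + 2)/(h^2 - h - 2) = (h + 2)/(h - 2)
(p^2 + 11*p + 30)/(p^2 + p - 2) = (p^2 + 11*p + 30)/(p^2 + p - 2)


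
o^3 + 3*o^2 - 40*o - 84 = (o - 6)*(o + 2)*(o + 7)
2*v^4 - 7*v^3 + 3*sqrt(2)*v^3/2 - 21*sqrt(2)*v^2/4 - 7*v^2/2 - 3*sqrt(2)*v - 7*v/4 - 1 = (v - 4)*(v + 1/2)*(sqrt(2)*v + 1/2)*(sqrt(2)*v + 1)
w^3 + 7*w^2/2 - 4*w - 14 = (w - 2)*(w + 2)*(w + 7/2)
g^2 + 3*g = g*(g + 3)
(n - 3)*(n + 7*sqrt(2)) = n^2 - 3*n + 7*sqrt(2)*n - 21*sqrt(2)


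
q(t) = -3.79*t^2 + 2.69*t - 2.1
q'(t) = 2.69 - 7.58*t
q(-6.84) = -197.82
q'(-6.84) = 54.54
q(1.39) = -5.68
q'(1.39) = -7.85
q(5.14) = -88.40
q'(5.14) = -36.27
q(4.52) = -67.37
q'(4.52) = -31.57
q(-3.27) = -51.42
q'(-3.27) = 27.48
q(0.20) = -1.71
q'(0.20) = 1.17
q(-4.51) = -91.32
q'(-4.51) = 36.88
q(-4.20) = -80.25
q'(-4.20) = 34.53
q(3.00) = -28.14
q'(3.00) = -20.05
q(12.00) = -515.58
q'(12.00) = -88.27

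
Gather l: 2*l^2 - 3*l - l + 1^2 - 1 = 2*l^2 - 4*l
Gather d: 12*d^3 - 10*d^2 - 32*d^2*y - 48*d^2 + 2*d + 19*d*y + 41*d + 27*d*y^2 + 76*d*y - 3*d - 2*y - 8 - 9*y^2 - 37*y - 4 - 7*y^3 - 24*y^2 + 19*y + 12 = 12*d^3 + d^2*(-32*y - 58) + d*(27*y^2 + 95*y + 40) - 7*y^3 - 33*y^2 - 20*y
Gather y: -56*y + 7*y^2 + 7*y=7*y^2 - 49*y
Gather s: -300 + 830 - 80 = 450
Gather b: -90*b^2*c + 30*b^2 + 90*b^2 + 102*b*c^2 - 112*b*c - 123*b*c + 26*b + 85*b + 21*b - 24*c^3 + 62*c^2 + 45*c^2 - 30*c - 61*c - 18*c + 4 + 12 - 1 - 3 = b^2*(120 - 90*c) + b*(102*c^2 - 235*c + 132) - 24*c^3 + 107*c^2 - 109*c + 12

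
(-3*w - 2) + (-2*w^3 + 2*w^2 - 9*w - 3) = -2*w^3 + 2*w^2 - 12*w - 5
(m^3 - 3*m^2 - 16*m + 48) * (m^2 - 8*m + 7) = m^5 - 11*m^4 + 15*m^3 + 155*m^2 - 496*m + 336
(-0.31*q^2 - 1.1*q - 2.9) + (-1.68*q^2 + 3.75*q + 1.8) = -1.99*q^2 + 2.65*q - 1.1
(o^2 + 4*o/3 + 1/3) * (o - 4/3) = o^3 - 13*o/9 - 4/9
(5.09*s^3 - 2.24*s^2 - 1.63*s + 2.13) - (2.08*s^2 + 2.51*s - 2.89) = 5.09*s^3 - 4.32*s^2 - 4.14*s + 5.02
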